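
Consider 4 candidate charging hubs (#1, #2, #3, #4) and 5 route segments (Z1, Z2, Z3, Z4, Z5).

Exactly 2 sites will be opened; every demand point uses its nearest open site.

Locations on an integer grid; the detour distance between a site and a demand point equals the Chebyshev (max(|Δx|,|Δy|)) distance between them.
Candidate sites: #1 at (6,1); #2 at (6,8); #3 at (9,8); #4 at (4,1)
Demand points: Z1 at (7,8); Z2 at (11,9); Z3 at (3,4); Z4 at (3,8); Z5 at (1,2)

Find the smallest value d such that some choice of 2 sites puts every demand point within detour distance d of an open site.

Open {#1, #2}.
  Farthest demand point is Z2 at detour distance 5 (to #2); all others are ≤ 5.
With {#2, #4} the worst case is 5.
With {#1, #3} the worst case is 6.
No size-2 selection achieves below 5.

5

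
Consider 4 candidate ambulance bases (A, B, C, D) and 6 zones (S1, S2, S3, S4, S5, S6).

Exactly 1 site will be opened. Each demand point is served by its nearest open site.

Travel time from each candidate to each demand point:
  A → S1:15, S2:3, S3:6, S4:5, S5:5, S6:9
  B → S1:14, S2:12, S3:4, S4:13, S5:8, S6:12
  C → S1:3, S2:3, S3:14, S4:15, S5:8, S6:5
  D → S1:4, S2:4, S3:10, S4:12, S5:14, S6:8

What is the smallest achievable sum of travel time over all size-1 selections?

43

Open {A}.
  S1→A 15, S2→A 3, S3→A 6, S4→A 5, S5→A 5, S6→A 9  ⇒ total 43.
Compare {C}: total 48.
Compare {D}: total 52.
No size-1 selection does better; minimum is 43.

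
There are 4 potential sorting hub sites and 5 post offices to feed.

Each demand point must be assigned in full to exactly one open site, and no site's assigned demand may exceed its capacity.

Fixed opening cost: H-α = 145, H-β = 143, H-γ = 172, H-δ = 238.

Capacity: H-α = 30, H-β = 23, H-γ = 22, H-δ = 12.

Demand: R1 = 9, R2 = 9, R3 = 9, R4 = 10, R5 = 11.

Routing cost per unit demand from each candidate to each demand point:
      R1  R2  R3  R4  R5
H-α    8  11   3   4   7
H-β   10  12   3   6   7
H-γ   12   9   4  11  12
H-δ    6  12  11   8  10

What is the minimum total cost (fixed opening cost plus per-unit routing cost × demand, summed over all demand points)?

603

Open {H-α, H-β}; cheapest assignment that respects the capacities:
  H-α (cap 30, load 28): R1, R2, R4 — cost 9×8 + 9×11 + 10×4 = 211
  H-β (cap 23, load 20): R3, R5 — cost 9×3 + 11×7 = 104
  Shipping 315, fixed 288 → total 603.
  Any other capacity-feasible assignment to {H-α, H-β} ships for at least 315.
Compare {H-α, H-γ}: its best feasible assignment gives total 623.
Compare {H-α, H-β, H-γ}: its best feasible assignment gives total 757.
Every other set of open sites that can feasibly serve all demand totals ≥ 623 even under its best assignment. Minimum: 603.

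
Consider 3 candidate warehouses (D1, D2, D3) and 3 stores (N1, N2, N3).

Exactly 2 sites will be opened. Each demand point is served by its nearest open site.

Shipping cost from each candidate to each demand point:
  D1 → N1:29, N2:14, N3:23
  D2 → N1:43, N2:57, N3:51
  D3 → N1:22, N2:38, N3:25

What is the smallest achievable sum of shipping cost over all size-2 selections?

Open {D1, D3}.
  N1→D3 22, N2→D1 14, N3→D1 23  ⇒ total 59.
Compare {D1, D2}: total 66.
Compare {D2, D3}: total 85.

59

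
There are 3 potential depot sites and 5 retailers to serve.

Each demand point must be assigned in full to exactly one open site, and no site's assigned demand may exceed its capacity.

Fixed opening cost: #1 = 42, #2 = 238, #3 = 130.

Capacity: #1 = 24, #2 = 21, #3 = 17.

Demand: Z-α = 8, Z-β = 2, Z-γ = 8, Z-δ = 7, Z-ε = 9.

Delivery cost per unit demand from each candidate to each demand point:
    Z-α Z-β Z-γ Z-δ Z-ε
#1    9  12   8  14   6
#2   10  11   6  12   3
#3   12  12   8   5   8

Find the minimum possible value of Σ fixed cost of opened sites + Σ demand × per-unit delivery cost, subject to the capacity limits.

421

Open {#1, #3}; cheapest assignment that respects the capacities:
  #1 (cap 24, load 19): Z-α, Z-β, Z-ε — cost 8×9 + 2×12 + 9×6 = 150
  #3 (cap 17, load 15): Z-γ, Z-δ — cost 8×8 + 7×5 = 99
  Shipping 249, fixed 172 → total 421.
  Any other capacity-feasible assignment to {#1, #3} ships for at least 249.
Compare {#1, #2}: its best feasible assignment gives total 547.
Compare {#2, #3}: its best feasible assignment gives total 596.
Every other set of open sites that can feasibly serve all demand totals ≥ 547 even under its best assignment. Minimum: 421.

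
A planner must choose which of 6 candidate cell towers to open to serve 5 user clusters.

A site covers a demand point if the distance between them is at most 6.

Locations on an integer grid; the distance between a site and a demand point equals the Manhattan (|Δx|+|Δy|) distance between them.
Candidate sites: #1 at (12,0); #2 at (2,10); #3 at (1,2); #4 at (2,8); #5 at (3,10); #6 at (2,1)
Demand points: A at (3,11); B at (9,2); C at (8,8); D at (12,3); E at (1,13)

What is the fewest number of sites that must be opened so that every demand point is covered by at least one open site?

2

Coverage sets (demand points within 6 of each site):
  #1: {B, D}
  #2: {A, E}
  #3: {}
  #4: {A, C, E}
  #5: {A, E}
  #6: {}
No single site covers all 5 demand points.
But {#1, #4} covers everything, so the minimum is 2.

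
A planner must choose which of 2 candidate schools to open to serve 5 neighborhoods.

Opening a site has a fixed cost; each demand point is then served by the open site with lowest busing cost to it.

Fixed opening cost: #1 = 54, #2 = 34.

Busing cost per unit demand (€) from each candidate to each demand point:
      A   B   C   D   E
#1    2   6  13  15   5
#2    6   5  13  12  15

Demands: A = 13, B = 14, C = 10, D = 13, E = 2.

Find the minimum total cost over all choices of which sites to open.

Open {#1, #2}: assign each demand point to its cheapest open site.
  A→#1 13×2=26, B→#2 14×5=70, C→#1 10×13=130, D→#2 13×12=156, E→#1 2×5=10
  busing cost 392, fixed 88 → total 480.
Compare {#2}: busing cost 464 + fixed 34 = 498.
Compare {#1}: busing cost 445 + fixed 54 = 499.

480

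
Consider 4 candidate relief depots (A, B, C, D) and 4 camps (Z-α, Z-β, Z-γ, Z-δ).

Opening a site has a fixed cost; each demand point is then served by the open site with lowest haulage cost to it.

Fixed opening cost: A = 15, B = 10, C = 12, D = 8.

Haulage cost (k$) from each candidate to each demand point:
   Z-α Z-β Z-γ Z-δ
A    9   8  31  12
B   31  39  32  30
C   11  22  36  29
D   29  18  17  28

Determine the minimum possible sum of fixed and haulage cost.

69

Open {A, D}: assign each demand point to its cheapest open site.
  Z-α→A 9, Z-β→A 8, Z-γ→D 17, Z-δ→A 12
  haulage cost 46, fixed 23 → total 69.
Compare {A}: haulage cost 60 + fixed 15 = 75.
Compare {A, B, D}: haulage cost 46 + fixed 33 = 79.
Compare {A, C, D}: haulage cost 46 + fixed 35 = 81.
All other subsets cost ≥ 75. Minimum total cost: 69.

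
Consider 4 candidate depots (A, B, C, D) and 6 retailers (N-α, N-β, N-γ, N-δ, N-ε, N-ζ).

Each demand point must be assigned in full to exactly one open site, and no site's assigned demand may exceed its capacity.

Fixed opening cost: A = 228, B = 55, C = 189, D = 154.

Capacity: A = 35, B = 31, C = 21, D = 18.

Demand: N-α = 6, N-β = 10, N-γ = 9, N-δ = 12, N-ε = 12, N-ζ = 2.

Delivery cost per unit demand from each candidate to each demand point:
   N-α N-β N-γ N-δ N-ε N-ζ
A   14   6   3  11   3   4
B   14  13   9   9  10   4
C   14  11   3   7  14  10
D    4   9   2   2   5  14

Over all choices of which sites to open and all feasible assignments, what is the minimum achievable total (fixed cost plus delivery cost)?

561

Open {A, D}; cheapest assignment that respects the capacities:
  A (cap 35, load 33): N-β, N-γ, N-ε, N-ζ — cost 10×6 + 9×3 + 12×3 + 2×4 = 131
  D (cap 18, load 18): N-α, N-δ — cost 6×4 + 12×2 = 48
  Shipping 179, fixed 382 → total 561.
  Any other capacity-feasible assignment to {A, D} ships for at least 179.
Compare {A, B}: its best feasible assignment gives total 606.
Compare {A, B, D}: its best feasible assignment gives total 616.
Every other set of open sites that can feasibly serve all demand totals ≥ 606 even under its best assignment. Minimum: 561.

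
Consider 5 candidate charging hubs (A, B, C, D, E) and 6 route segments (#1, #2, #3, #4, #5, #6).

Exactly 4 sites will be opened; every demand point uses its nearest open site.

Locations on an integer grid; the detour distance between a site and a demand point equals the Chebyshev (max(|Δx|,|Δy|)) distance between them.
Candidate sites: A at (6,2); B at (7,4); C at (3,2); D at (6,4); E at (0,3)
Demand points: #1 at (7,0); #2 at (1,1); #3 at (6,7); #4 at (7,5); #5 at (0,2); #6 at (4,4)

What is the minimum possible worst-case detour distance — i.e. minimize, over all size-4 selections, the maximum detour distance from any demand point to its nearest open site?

3

Open {A, B, C, D}.
  Farthest demand point is #3 at detour distance 3 (to B); all others are ≤ 3.
With {A, B, C, E} the worst case is 3.
With {A, B, D, E} the worst case is 3.
No size-4 selection achieves below 3.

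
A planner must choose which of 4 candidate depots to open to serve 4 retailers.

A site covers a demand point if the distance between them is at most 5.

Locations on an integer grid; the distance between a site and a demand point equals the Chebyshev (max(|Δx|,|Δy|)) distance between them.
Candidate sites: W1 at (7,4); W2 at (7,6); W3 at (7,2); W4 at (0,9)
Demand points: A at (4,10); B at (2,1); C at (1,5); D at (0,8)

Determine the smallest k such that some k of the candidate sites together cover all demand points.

Coverage sets (demand points within 5 of each site):
  W1: {B}
  W2: {A, B}
  W3: {B}
  W4: {A, C, D}
No single site covers all 4 demand points.
But {W1, W4} covers everything, so the minimum is 2.

2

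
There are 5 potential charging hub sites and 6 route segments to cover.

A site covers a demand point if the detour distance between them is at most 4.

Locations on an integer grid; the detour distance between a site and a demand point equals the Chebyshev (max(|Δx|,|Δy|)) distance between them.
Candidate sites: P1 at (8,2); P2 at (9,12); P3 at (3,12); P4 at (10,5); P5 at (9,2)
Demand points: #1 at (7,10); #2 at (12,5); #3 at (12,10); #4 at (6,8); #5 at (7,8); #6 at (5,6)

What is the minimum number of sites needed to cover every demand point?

Coverage sets (demand points within 4 of each site):
  P1: {#2, #6}
  P2: {#1, #3, #4, #5}
  P3: {#1, #4, #5}
  P4: {#2, #4, #5}
  P5: {#2, #6}
No single site covers all 6 demand points.
But {P1, P2} covers everything, so the minimum is 2.

2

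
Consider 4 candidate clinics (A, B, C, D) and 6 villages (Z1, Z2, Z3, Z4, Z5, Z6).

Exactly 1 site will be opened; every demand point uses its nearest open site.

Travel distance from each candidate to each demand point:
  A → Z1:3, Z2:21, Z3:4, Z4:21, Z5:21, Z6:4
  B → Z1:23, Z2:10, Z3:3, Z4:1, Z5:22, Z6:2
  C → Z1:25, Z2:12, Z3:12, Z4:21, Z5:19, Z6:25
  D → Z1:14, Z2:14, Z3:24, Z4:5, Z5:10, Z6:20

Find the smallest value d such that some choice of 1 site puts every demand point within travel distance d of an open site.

21

Open {A}.
  Farthest demand point is Z2 at travel distance 21 (to A); all others are ≤ 21.
With {B} the worst case is 23.
With {D} the worst case is 24.
No size-1 selection achieves below 21.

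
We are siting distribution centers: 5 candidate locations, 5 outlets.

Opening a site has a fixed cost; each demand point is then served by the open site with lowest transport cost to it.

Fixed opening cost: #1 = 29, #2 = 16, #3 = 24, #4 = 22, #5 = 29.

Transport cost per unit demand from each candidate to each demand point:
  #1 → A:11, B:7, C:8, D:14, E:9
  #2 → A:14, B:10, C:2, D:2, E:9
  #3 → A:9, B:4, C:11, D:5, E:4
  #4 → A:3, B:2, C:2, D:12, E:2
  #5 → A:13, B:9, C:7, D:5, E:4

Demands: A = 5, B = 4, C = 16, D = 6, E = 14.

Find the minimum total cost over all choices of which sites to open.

Open {#2, #4}: assign each demand point to its cheapest open site.
  A→#4 5×3=15, B→#4 4×2=8, C→#2 16×2=32, D→#2 6×2=12, E→#4 14×2=28
  transport cost 95, fixed 38 → total 133.
Compare {#2, #3, #4}: transport cost 95 + fixed 62 = 157.
Compare {#3, #4}: transport cost 113 + fixed 46 = 159.
Compare {#1, #2, #4}: transport cost 95 + fixed 67 = 162.
All other subsets cost ≥ 157. Minimum total cost: 133.

133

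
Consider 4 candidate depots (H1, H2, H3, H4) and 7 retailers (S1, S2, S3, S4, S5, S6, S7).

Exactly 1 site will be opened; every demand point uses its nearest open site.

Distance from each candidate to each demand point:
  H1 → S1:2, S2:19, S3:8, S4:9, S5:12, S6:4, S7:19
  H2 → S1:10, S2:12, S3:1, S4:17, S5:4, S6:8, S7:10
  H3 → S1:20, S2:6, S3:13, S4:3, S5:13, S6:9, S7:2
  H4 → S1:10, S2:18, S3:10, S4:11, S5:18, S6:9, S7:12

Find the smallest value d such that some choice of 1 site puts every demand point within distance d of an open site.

17

Open {H2}.
  Farthest demand point is S4 at distance 17 (to H2); all others are ≤ 17.
With {H4} the worst case is 18.
With {H1} the worst case is 19.
No size-1 selection achieves below 17.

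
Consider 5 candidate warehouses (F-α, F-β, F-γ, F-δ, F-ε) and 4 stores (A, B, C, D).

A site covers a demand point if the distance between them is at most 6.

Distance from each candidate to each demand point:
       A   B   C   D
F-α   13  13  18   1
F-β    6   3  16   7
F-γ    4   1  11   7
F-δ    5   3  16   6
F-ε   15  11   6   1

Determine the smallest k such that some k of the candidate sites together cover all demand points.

2

Coverage sets (demand points within 6 of each site):
  F-α: {D}
  F-β: {A, B}
  F-γ: {A, B}
  F-δ: {A, B, D}
  F-ε: {C, D}
No single site covers all 4 demand points.
But {F-β, F-ε} covers everything, so the minimum is 2.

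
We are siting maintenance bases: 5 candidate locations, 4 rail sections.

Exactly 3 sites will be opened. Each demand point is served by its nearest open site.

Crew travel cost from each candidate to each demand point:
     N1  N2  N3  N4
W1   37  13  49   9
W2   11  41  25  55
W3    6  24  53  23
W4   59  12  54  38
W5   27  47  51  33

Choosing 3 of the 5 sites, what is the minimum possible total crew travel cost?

Open {W1, W2, W3}.
  N1→W3 6, N2→W1 13, N3→W2 25, N4→W1 9  ⇒ total 53.
Compare {W1, W2, W4}: total 57.
Compare {W1, W2, W5}: total 58.
No size-3 selection does better; minimum is 53.

53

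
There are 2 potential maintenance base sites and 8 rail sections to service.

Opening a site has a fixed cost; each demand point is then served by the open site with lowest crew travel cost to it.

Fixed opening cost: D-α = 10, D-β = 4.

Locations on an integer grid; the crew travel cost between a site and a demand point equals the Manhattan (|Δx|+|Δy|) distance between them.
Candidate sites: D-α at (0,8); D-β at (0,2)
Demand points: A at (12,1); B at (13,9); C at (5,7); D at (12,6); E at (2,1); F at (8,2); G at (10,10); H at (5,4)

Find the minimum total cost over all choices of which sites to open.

Open {D-α, D-β}: assign each demand point to its cheapest open site.
  A→D-β 13, B→D-α 14, C→D-α 6, D→D-α 14, E→D-β 3, F→D-β 8, G→D-α 12, H→D-β 7
  crew travel cost 77, fixed 14 → total 91.
Compare {D-β}: crew travel cost 95 + fixed 4 = 99.
Compare {D-α}: crew travel cost 97 + fixed 10 = 107.

91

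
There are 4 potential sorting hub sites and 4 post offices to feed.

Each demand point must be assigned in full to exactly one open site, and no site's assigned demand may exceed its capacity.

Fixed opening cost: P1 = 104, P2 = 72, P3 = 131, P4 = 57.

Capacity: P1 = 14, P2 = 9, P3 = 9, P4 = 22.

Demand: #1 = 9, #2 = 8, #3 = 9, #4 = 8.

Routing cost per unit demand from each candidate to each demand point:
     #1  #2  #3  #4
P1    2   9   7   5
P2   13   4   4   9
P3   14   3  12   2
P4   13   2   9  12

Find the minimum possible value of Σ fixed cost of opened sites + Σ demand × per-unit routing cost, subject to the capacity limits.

Open {P1, P2, P4}; cheapest assignment that respects the capacities:
  P1 (cap 14, load 9): #1 — cost 9×2 = 18
  P2 (cap 9, load 9): #3 — cost 9×4 = 36
  P4 (cap 22, load 16): #2, #4 — cost 8×2 + 8×12 = 112
  Shipping 166, fixed 233 → total 399.
  Any other capacity-feasible assignment to {P1, P2, P4} ships for at least 166.
Compare {P1, P3, P4}: its best feasible assignment gives total 423.
Compare {P2, P3, P4}: its best feasible assignment gives total 445.
Every other set of open sites that can feasibly serve all demand totals ≥ 423 even under its best assignment. Minimum: 399.

399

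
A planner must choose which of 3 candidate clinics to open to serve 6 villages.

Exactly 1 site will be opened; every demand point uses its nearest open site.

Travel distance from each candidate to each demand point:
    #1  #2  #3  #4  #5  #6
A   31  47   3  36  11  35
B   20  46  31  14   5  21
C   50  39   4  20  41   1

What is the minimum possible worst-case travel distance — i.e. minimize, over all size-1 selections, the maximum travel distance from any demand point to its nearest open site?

46

Open {B}.
  Farthest demand point is #2 at travel distance 46 (to B); all others are ≤ 46.
With {A} the worst case is 47.
With {C} the worst case is 50.
No size-1 selection achieves below 46.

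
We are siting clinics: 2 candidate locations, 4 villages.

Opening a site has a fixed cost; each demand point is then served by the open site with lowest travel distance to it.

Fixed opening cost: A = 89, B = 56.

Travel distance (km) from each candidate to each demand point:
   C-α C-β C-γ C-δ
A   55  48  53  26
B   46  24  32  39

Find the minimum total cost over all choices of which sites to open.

197

Open {B}: assign each demand point to its cheapest open site.
  C-α→B 46, C-β→B 24, C-γ→B 32, C-δ→B 39
  travel distance 141, fixed 56 → total 197.
Compare {A}: travel distance 182 + fixed 89 = 271.
Compare {A, B}: travel distance 128 + fixed 145 = 273.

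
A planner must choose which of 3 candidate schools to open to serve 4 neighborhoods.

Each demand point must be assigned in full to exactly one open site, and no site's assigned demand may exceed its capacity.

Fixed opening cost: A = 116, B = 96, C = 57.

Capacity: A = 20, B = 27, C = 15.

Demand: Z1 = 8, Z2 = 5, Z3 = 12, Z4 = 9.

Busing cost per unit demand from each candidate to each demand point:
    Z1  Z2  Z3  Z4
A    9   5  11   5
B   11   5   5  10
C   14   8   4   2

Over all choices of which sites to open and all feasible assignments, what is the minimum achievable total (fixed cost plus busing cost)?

Open {B, C}; cheapest assignment that respects the capacities:
  B (cap 27, load 25): Z1, Z2, Z3 — cost 8×11 + 5×5 + 12×5 = 173
  C (cap 15, load 9): Z4 — cost 9×2 = 18
  Shipping 191, fixed 153 → total 344.
  Any other capacity-feasible assignment to {B, C} ships for at least 191.
Compare {A, B}: its best feasible assignment gives total 414.
Compare {A, C}: its best feasible assignment gives total 435.
Every other set of open sites that can feasibly serve all demand totals ≥ 414 even under its best assignment. Minimum: 344.

344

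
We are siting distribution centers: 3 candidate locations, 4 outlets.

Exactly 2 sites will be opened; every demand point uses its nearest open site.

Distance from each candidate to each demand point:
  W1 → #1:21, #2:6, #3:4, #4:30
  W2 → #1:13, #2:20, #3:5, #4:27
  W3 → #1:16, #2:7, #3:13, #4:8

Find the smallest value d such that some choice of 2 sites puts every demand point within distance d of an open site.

Open {W2, W3}.
  Farthest demand point is #1 at distance 13 (to W2); all others are ≤ 13.
With {W1, W3} the worst case is 16.
With {W1, W2} the worst case is 27.
No size-2 selection achieves below 13.

13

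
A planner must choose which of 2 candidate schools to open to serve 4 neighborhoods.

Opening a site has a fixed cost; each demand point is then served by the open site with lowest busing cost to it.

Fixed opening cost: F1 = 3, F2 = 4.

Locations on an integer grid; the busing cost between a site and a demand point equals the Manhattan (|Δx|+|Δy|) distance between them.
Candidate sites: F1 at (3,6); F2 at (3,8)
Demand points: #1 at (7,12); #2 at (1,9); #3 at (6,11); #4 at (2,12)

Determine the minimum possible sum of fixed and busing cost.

Open {F2}: assign each demand point to its cheapest open site.
  #1→F2 8, #2→F2 3, #3→F2 6, #4→F2 5
  busing cost 22, fixed 4 → total 26.
Compare {F1, F2}: busing cost 22 + fixed 7 = 29.
Compare {F1}: busing cost 30 + fixed 3 = 33.

26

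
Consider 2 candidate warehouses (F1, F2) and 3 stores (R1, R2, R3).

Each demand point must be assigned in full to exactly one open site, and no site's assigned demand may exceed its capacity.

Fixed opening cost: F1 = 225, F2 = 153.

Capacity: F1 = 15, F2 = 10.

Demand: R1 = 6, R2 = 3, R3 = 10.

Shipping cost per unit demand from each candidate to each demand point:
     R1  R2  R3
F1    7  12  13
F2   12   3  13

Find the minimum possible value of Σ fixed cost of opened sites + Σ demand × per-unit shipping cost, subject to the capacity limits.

Open {F1, F2}; cheapest assignment that respects the capacities:
  F1 (cap 15, load 9): R1, R2 — cost 6×7 + 3×12 = 78
  F2 (cap 10, load 10): R3 — cost 10×13 = 130
  Shipping 208, fixed 378 → total 586.
  Any other capacity-feasible assignment to {F1, F2} ships for at least 208.
Total demand is 19 and no other set of sites has combined capacity ≥ 19, so {F1, F2} is the only feasible choice of open sites. Minimum: 586.

586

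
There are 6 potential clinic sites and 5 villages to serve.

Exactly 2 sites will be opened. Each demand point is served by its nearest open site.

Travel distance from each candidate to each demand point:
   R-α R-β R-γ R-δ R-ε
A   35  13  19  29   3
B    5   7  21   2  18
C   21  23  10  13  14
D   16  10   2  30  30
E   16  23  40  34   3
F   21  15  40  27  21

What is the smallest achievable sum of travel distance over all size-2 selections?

Open {B, D}.
  R-α→B 5, R-β→B 7, R-γ→D 2, R-δ→B 2, R-ε→B 18  ⇒ total 34.
Compare {A, B}: total 36.
Compare {B, C}: total 38.
No size-2 selection does better; minimum is 34.

34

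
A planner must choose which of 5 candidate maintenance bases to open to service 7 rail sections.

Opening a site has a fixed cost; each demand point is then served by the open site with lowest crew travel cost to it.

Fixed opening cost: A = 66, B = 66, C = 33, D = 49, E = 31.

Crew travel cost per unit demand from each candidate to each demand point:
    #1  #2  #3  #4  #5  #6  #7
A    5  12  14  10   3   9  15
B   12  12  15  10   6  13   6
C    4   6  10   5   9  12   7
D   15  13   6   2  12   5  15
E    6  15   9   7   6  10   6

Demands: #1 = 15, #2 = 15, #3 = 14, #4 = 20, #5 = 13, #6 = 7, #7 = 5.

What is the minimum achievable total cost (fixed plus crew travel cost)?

Open {C, D, E}: assign each demand point to its cheapest open site.
  #1→C 15×4=60, #2→C 15×6=90, #3→D 14×6=84, #4→D 20×2=40, #5→E 13×6=78, #6→D 7×5=35, #7→E 5×6=30
  crew travel cost 417, fixed 113 → total 530.
Compare {A, C, D}: crew travel cost 383 + fixed 148 = 531.
Compare {C, D}: crew travel cost 461 + fixed 82 = 543.
Compare {A, C, D, E}: crew travel cost 378 + fixed 179 = 557.
All other subsets cost ≥ 531. Minimum total cost: 530.

530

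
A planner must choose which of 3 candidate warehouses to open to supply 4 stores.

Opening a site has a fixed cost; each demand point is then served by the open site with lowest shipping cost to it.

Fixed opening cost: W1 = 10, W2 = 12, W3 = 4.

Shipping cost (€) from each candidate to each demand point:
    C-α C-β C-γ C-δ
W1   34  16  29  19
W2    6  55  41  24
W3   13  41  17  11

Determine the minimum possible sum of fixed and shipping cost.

71

Open {W1, W3}: assign each demand point to its cheapest open site.
  C-α→W3 13, C-β→W1 16, C-γ→W3 17, C-δ→W3 11
  shipping cost 57, fixed 14 → total 71.
Compare {W1, W2, W3}: shipping cost 50 + fixed 26 = 76.
Compare {W3}: shipping cost 82 + fixed 4 = 86.
Compare {W2, W3}: shipping cost 75 + fixed 16 = 91.
All other subsets cost ≥ 76. Minimum total cost: 71.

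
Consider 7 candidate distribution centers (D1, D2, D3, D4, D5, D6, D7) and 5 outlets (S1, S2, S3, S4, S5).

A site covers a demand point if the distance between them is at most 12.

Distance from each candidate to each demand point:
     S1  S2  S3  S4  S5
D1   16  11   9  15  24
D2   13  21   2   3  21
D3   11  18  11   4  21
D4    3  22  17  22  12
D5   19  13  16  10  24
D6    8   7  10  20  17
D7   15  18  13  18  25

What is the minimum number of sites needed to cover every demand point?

3

Coverage sets (demand points within 12 of each site):
  D1: {S2, S3}
  D2: {S3, S4}
  D3: {S1, S3, S4}
  D4: {S1, S5}
  D5: {S4}
  D6: {S1, S2, S3}
  D7: {}
No 2 sites suffice: every size-2 union leaves at least one demand point uncovered.
But {D1, D2, D4} covers everything, so the minimum is 3.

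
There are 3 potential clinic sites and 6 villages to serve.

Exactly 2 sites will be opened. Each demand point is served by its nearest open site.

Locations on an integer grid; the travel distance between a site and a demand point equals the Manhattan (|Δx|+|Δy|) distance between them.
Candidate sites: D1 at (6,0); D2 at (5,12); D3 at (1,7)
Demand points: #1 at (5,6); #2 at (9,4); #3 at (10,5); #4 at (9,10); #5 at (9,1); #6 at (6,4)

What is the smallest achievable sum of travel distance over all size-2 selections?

36

Open {D1, D2}.
  #1→D2 6, #2→D1 7, #3→D1 9, #4→D2 6, #5→D1 4, #6→D1 4  ⇒ total 36.
Compare {D1, D3}: total 40.
Compare {D2, D3}: total 55.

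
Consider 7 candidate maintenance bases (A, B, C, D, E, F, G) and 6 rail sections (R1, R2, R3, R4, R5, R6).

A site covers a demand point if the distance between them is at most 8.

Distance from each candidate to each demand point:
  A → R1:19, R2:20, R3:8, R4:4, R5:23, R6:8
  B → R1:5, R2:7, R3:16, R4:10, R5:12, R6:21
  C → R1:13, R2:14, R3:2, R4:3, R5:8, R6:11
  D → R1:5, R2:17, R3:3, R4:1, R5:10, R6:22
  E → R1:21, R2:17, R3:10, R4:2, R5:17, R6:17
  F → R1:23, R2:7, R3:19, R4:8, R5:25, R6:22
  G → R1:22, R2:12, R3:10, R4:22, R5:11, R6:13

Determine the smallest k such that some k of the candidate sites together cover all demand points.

3

Coverage sets (demand points within 8 of each site):
  A: {R3, R4, R6}
  B: {R1, R2}
  C: {R3, R4, R5}
  D: {R1, R3, R4}
  E: {R4}
  F: {R2, R4}
  G: {}
No 2 sites suffice: every size-2 union leaves at least one demand point uncovered.
But {A, B, C} covers everything, so the minimum is 3.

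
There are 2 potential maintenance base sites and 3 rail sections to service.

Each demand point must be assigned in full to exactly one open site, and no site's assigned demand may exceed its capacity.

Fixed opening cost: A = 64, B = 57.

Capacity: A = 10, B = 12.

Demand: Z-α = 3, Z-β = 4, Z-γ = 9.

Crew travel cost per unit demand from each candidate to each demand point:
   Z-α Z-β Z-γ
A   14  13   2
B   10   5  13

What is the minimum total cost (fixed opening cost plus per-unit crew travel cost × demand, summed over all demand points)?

Open {A, B}; cheapest assignment that respects the capacities:
  A (cap 10, load 9): Z-γ — cost 9×2 = 18
  B (cap 12, load 7): Z-α, Z-β — cost 3×10 + 4×5 = 50
  Shipping 68, fixed 121 → total 189.
  Any other capacity-feasible assignment to {A, B} ships for at least 68.
Total demand is 16 and no other set of sites has combined capacity ≥ 16, so {A, B} is the only feasible choice of open sites. Minimum: 189.

189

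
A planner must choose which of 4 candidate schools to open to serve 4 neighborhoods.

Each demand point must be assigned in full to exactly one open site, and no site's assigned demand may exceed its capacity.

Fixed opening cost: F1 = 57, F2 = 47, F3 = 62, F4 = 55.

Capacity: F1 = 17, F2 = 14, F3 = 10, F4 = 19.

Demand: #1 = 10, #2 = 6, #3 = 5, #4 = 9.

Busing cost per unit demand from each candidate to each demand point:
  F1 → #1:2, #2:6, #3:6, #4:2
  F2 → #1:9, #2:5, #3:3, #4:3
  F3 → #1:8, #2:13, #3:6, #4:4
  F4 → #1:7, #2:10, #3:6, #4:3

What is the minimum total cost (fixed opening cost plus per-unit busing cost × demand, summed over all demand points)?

202

Open {F1, F2}; cheapest assignment that respects the capacities:
  F1 (cap 17, load 16): #1, #2 — cost 10×2 + 6×6 = 56
  F2 (cap 14, load 14): #3, #4 — cost 5×3 + 9×3 = 42
  Shipping 98, fixed 104 → total 202.
  Any other capacity-feasible assignment to {F1, F2} ships for at least 98.
Compare {F1, F4}: its best feasible assignment gives total 225.
Compare {F2, F4}: its best feasible assignment gives total 244.
Every other set of open sites that can feasibly serve all demand totals ≥ 225 even under its best assignment. Minimum: 202.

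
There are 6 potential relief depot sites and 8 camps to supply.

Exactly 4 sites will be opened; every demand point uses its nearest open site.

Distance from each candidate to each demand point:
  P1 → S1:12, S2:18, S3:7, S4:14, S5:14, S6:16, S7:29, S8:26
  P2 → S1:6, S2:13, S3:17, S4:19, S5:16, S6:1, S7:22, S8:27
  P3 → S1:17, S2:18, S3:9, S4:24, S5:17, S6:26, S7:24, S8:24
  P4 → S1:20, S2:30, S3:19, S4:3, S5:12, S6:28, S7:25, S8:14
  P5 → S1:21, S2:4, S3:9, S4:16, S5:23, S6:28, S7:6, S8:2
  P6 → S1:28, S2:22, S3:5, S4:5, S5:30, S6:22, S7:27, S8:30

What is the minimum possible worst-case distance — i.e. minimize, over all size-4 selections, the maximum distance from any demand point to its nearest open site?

12

Open {P1, P2, P4, P5}.
  Farthest demand point is S5 at distance 12 (to P4); all others are ≤ 12.
With {P2, P3, P4, P5} the worst case is 12.
With {P2, P4, P5, P6} the worst case is 12.
No size-4 selection achieves below 12.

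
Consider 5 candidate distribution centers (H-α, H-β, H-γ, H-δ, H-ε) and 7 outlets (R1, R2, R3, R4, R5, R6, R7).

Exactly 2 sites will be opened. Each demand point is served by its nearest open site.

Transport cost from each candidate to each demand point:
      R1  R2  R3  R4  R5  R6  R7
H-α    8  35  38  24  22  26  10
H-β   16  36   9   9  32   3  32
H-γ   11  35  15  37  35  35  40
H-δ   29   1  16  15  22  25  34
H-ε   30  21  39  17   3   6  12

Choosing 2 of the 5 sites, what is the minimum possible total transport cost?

73

Open {H-β, H-ε}.
  R1→H-β 16, R2→H-ε 21, R3→H-β 9, R4→H-β 9, R5→H-ε 3, R6→H-β 3, R7→H-ε 12  ⇒ total 73.
Compare {H-δ, H-ε}: total 82.
Compare {H-γ, H-ε}: total 85.
No size-2 selection does better; minimum is 73.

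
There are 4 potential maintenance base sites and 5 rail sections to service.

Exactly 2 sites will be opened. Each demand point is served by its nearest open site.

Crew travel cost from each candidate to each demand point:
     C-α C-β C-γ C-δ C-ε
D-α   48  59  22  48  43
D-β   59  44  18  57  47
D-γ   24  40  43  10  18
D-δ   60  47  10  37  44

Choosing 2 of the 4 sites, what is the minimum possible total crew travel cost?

102

Open {D-γ, D-δ}.
  C-α→D-γ 24, C-β→D-γ 40, C-γ→D-δ 10, C-δ→D-γ 10, C-ε→D-γ 18  ⇒ total 102.
Compare {D-β, D-γ}: total 110.
Compare {D-α, D-γ}: total 114.
No size-2 selection does better; minimum is 102.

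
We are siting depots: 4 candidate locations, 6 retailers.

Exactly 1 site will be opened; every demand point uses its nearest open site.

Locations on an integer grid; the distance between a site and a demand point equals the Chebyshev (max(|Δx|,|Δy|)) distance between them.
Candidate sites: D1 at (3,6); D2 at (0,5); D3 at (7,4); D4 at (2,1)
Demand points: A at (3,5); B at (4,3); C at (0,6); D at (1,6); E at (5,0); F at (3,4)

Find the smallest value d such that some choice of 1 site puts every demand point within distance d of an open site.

5

Open {D2}.
  Farthest demand point is E at distance 5 (to D2); all others are ≤ 5.
With {D4} the worst case is 5.
With {D1} the worst case is 6.
No size-1 selection achieves below 5.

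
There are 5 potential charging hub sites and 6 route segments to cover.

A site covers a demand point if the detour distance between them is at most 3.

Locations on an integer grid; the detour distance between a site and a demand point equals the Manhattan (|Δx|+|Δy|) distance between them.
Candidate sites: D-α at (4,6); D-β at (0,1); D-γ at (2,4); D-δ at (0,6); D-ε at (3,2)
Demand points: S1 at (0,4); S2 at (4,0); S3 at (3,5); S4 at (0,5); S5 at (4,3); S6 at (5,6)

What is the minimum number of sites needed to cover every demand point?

Coverage sets (demand points within 3 of each site):
  D-α: {S3, S5, S6}
  D-β: {S1}
  D-γ: {S1, S3, S4, S5}
  D-δ: {S1, S4}
  D-ε: {S2, S3, S5}
No 2 sites suffice: every size-2 union leaves at least one demand point uncovered.
But {D-α, D-γ, D-ε} covers everything, so the minimum is 3.

3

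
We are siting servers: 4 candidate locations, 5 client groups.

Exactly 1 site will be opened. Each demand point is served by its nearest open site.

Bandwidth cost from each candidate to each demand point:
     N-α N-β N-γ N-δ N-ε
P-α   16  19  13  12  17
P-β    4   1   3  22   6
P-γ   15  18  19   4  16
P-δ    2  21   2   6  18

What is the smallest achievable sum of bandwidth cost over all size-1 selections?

Open {P-β}.
  N-α→P-β 4, N-β→P-β 1, N-γ→P-β 3, N-δ→P-β 22, N-ε→P-β 6  ⇒ total 36.
Compare {P-δ}: total 49.
Compare {P-γ}: total 72.
No size-1 selection does better; minimum is 36.

36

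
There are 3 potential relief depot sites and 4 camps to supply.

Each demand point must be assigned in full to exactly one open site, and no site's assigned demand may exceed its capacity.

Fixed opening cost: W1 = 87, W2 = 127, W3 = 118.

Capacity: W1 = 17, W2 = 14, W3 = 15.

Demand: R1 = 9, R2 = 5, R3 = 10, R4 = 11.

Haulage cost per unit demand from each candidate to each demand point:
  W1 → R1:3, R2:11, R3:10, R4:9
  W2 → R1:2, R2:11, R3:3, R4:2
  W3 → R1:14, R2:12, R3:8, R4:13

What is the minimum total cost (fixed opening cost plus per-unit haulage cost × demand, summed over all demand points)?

516

Open {W1, W2, W3}; cheapest assignment that respects the capacities:
  W1 (cap 17, load 14): R1, R2 — cost 9×3 + 5×11 = 82
  W2 (cap 14, load 11): R4 — cost 11×2 = 22
  W3 (cap 15, load 10): R3 — cost 10×8 = 80
  Shipping 184, fixed 332 → total 516.
  Any other capacity-feasible assignment to {W1, W2, W3} ships for at least 184.
Total demand is 35 and no other set of sites has combined capacity ≥ 35, so {W1, W2, W3} is the only feasible choice of open sites. Minimum: 516.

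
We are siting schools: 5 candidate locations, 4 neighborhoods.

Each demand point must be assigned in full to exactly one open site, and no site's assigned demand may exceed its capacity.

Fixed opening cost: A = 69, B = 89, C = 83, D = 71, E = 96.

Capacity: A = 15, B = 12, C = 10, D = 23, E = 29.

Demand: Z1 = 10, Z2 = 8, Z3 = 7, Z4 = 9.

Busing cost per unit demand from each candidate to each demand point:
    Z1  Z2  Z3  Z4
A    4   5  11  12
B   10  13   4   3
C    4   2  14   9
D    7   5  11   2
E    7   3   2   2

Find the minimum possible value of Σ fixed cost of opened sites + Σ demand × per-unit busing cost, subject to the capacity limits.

Open {A, E}; cheapest assignment that respects the capacities:
  A (cap 15, load 10): Z1 — cost 10×4 = 40
  E (cap 29, load 24): Z2, Z3, Z4 — cost 8×3 + 7×2 + 9×2 = 56
  Shipping 96, fixed 165 → total 261.
  Any other capacity-feasible assignment to {A, E} ships for at least 96.
Compare {C, E}: its best feasible assignment gives total 275.
Compare {D, E}: its best feasible assignment gives total 293.
Every other set of open sites that can feasibly serve all demand totals ≥ 275 even under its best assignment. Minimum: 261.

261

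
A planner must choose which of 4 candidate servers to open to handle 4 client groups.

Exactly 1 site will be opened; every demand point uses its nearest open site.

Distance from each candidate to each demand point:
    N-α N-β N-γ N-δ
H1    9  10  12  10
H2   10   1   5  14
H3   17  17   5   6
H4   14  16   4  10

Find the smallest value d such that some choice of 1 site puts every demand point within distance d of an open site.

Open {H1}.
  Farthest demand point is N-γ at distance 12 (to H1); all others are ≤ 12.
With {H2} the worst case is 14.
With {H4} the worst case is 16.
No size-1 selection achieves below 12.

12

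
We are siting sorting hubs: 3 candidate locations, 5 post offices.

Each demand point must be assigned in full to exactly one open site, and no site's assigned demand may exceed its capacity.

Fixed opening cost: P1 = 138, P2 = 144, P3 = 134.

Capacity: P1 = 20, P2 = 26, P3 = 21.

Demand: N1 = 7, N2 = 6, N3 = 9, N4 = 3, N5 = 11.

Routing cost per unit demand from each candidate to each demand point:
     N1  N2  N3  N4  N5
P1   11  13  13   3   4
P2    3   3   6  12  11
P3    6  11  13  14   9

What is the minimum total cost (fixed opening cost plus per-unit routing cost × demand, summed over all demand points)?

Open {P1, P2}; cheapest assignment that respects the capacities:
  P1 (cap 20, load 14): N4, N5 — cost 3×3 + 11×4 = 53
  P2 (cap 26, load 22): N1, N2, N3 — cost 7×3 + 6×3 + 9×6 = 93
  Shipping 146, fixed 282 → total 428.
  Any other capacity-feasible assignment to {P1, P2} ships for at least 146.
Compare {P2, P3}: its best feasible assignment gives total 506.
Compare {P1, P3}: its best feasible assignment gives total 562.
Every other set of open sites that can feasibly serve all demand totals ≥ 506 even under its best assignment. Minimum: 428.

428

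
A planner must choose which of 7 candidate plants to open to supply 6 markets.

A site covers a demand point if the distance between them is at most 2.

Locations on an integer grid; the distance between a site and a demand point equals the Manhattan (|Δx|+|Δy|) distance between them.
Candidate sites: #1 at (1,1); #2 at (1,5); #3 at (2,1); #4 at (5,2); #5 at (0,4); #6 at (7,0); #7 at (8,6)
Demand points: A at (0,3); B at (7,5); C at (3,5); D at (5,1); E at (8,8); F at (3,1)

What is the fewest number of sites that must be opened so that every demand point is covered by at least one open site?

Coverage sets (demand points within 2 of each site):
  #1: {F}
  #2: {C}
  #3: {F}
  #4: {D}
  #5: {A}
  #6: {}
  #7: {B, E}
No 4 sites suffice: every size-4 union leaves at least one demand point uncovered.
But {#1, #2, #4, #5, #7} covers everything, so the minimum is 5.

5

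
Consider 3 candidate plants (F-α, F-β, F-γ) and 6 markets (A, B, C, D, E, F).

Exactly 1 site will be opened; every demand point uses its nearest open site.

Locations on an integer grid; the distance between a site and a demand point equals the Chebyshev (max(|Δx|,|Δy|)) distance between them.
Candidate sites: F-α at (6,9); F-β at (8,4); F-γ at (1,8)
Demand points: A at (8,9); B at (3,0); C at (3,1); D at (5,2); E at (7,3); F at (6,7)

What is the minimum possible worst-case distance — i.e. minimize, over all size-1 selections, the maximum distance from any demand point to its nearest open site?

5

Open {F-β}.
  Farthest demand point is A at distance 5 (to F-β); all others are ≤ 5.
With {F-γ} the worst case is 8.
With {F-α} the worst case is 9.
No size-1 selection achieves below 5.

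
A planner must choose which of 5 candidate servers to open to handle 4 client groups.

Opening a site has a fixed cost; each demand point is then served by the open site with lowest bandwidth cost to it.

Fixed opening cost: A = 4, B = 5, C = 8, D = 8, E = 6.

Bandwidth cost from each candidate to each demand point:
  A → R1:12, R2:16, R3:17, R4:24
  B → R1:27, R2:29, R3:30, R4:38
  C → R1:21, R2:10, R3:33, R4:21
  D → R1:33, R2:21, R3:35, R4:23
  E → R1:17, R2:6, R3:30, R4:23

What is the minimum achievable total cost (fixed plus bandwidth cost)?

68

Open {A, E}: assign each demand point to its cheapest open site.
  R1→A 12, R2→E 6, R3→A 17, R4→E 23
  bandwidth cost 58, fixed 10 → total 68.
Compare {A, C}: bandwidth cost 60 + fixed 12 = 72.
Compare {A}: bandwidth cost 69 + fixed 4 = 73.
Compare {A, B, E}: bandwidth cost 58 + fixed 15 = 73.
All other subsets cost ≥ 72. Minimum total cost: 68.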